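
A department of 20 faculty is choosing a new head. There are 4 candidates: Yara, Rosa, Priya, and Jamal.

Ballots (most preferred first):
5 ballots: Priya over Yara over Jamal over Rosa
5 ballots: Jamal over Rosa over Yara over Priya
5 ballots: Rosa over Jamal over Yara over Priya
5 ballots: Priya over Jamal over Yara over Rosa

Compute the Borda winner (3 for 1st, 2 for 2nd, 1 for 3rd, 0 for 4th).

Jamal

Yara: 5×2 + 5×1 + 5×1 + 5×1 = 25
Rosa: 5×0 + 5×2 + 5×3 + 5×0 = 25
Priya: 5×3 + 5×0 + 5×0 + 5×3 = 30
Jamal: 5×1 + 5×3 + 5×2 + 5×2 = 40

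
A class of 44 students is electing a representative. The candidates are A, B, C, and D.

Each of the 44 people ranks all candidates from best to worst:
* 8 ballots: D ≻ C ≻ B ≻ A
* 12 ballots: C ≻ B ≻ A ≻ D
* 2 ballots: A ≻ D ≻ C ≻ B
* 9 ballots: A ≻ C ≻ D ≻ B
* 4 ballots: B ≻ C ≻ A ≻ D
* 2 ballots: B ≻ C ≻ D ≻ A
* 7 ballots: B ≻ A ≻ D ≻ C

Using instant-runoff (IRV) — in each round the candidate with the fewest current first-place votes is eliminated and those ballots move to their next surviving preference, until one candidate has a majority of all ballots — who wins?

Round 1: A 11, B 13, C 12, D 8. D eliminated.
Round 2: A 11, B 13, C 20. A eliminated.
Round 3: B 13, C 31. C has a majority (≥23).

C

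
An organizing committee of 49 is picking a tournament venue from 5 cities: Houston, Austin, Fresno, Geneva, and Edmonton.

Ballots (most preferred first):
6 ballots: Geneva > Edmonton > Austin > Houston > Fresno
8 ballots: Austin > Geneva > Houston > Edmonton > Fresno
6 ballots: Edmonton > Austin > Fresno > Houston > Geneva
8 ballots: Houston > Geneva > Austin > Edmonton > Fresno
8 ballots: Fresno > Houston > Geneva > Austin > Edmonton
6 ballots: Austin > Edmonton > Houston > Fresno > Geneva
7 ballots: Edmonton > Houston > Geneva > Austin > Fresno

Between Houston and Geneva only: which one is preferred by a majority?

Houston

Houston is ranked above Geneva on 35 ballots; Geneva above Houston on 14.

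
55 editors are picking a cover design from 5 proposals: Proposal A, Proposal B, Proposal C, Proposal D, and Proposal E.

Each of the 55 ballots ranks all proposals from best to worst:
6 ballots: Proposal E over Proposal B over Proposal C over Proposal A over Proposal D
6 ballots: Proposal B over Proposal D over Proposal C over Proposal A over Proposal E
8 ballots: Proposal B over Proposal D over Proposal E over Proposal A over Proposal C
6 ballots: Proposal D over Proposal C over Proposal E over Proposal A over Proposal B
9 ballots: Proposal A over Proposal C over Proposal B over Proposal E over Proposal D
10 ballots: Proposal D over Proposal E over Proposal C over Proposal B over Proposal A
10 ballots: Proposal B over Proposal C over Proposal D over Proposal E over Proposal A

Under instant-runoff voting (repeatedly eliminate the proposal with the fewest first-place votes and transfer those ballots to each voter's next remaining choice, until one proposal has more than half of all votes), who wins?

Proposal B

Round 1: Proposal A 9, Proposal B 24, Proposal C 0, Proposal D 16, Proposal E 6. Proposal C eliminated.
Round 2: Proposal A 9, Proposal B 24, Proposal D 16, Proposal E 6. Proposal E eliminated.
Round 3: Proposal A 9, Proposal B 30, Proposal D 16. Proposal B has a majority (≥28).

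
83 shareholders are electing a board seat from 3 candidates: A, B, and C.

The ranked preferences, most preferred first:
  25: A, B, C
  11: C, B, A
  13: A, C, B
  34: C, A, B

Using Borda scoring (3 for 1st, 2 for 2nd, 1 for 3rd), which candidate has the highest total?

A

A: 25×3 + 11×1 + 13×3 + 34×2 = 193
B: 25×2 + 11×2 + 13×1 + 34×1 = 119
C: 25×1 + 11×3 + 13×2 + 34×3 = 186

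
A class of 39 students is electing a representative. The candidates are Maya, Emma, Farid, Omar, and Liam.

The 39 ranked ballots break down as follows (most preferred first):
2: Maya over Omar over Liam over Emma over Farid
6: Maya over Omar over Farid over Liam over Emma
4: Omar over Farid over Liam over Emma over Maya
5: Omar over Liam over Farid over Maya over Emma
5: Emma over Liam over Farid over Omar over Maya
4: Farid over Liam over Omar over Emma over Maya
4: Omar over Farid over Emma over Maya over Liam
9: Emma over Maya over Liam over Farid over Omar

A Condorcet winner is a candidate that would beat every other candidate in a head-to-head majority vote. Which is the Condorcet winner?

Omar

Omar vs Maya: 22–17
Omar vs Emma: 25–14
Omar vs Farid: 21–18
Omar vs Liam: 21–18
Omar beats every other candidate.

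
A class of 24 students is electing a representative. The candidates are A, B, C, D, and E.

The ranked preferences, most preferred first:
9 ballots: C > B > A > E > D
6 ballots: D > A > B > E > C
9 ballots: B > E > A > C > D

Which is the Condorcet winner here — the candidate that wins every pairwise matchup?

B

B vs A: 18–6
B vs C: 15–9
B vs D: 18–6
B vs E: 24–0
B beats every other candidate.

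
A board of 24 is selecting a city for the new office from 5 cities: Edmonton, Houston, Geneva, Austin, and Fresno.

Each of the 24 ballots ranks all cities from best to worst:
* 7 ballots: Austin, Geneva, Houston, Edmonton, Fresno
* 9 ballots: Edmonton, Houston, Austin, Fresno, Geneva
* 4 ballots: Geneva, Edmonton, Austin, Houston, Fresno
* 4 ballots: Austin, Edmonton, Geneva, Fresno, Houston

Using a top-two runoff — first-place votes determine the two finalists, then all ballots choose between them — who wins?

Round 1 first-place votes: Edmonton 9, Houston 0, Geneva 4, Austin 11, Fresno 0. Austin and Edmonton advance.
Runoff: Austin is ranked above Edmonton on 11 ballots, Edmonton above Austin on 13.

Edmonton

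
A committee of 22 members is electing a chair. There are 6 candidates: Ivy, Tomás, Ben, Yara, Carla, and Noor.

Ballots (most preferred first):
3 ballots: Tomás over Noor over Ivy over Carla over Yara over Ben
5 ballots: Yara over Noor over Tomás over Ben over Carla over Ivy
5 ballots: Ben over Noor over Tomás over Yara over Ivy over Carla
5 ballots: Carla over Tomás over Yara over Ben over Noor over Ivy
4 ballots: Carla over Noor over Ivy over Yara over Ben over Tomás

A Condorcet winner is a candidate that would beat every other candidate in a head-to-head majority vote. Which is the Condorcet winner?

Noor vs Ivy: 22–0
Noor vs Tomás: 14–8
Noor vs Ben: 12–10
Noor vs Yara: 12–10
Noor vs Carla: 13–9
Noor beats every other candidate.

Noor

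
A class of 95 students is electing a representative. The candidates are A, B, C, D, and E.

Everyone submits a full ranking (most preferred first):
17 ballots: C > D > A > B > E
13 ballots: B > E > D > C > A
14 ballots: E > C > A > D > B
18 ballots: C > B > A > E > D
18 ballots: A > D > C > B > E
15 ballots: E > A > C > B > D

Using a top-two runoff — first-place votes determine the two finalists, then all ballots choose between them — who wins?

Round 1 first-place votes: A 18, B 13, C 35, D 0, E 29. C and E advance.
Runoff: C is ranked above E on 53 ballots, E above C on 42.

C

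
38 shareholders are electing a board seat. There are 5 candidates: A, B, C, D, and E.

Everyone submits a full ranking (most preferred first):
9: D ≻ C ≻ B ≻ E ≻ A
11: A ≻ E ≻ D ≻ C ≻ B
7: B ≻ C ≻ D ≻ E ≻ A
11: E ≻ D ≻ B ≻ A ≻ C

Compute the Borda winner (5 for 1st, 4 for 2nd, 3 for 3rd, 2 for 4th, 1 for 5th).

A: 9×1 + 11×5 + 7×1 + 11×2 = 93
B: 9×3 + 11×1 + 7×5 + 11×3 = 106
C: 9×4 + 11×2 + 7×4 + 11×1 = 97
D: 9×5 + 11×3 + 7×3 + 11×4 = 143
E: 9×2 + 11×4 + 7×2 + 11×5 = 131

D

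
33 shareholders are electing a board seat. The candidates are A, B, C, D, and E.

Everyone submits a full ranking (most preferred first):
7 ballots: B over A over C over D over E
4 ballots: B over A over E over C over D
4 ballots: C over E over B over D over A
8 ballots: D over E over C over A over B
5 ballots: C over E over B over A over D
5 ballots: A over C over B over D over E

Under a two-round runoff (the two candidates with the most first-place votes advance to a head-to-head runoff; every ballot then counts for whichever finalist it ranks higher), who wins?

C

Round 1 first-place votes: A 5, B 11, C 9, D 8, E 0. B and C advance.
Runoff: B is ranked above C on 11 ballots, C above B on 22.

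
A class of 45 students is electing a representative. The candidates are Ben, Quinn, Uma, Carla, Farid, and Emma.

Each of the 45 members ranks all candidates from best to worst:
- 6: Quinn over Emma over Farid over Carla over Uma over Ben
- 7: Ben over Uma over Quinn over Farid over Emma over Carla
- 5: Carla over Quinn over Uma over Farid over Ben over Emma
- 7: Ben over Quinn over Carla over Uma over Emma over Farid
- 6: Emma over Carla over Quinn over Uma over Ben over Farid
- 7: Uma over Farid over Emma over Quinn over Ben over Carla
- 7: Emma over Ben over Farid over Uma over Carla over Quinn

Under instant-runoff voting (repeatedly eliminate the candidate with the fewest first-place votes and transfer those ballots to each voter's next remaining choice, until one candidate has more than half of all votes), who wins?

Round 1: Ben 14, Quinn 6, Uma 7, Carla 5, Farid 0, Emma 13. Farid eliminated.
Round 2: Ben 14, Quinn 6, Uma 7, Carla 5, Emma 13. Carla eliminated.
Round 3: Ben 14, Quinn 11, Uma 7, Emma 13. Uma eliminated.
Round 4: Ben 14, Quinn 11, Emma 20. Quinn eliminated.
Round 5: Ben 19, Emma 26. Emma has a majority (≥23).

Emma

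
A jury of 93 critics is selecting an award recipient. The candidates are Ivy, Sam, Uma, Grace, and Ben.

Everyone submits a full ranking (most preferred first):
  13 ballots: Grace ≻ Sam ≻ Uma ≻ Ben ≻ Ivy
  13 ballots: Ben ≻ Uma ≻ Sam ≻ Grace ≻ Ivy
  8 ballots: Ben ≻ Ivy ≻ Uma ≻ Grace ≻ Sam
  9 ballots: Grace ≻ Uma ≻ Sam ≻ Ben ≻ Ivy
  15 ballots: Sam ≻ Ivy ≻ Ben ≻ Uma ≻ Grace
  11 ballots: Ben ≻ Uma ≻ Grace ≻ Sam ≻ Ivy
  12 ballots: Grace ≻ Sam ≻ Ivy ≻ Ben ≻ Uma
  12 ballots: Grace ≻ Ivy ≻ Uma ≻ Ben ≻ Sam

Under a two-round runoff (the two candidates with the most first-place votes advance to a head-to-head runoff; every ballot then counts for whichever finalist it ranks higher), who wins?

Ben

Round 1 first-place votes: Ivy 0, Sam 15, Uma 0, Grace 46, Ben 32. Grace and Ben advance.
Runoff: Grace is ranked above Ben on 46 ballots, Ben above Grace on 47.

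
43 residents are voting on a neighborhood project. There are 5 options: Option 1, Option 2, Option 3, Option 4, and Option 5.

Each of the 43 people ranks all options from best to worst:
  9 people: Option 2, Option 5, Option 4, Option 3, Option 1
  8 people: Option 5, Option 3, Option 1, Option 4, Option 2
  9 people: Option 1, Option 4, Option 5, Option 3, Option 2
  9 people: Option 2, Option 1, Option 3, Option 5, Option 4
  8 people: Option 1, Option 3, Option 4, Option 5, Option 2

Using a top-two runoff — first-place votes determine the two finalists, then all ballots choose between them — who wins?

Option 1

Round 1 first-place votes: Option 1 17, Option 2 18, Option 3 0, Option 4 0, Option 5 8. Option 2 and Option 1 advance.
Runoff: Option 2 is ranked above Option 1 on 18 ballots, Option 1 above Option 2 on 25.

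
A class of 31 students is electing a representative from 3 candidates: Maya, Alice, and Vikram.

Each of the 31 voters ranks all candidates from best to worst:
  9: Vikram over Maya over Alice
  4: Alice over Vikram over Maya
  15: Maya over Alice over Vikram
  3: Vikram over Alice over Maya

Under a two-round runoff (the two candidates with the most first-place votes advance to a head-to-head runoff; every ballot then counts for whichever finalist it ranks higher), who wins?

Vikram

Round 1 first-place votes: Maya 15, Alice 4, Vikram 12. Maya and Vikram advance.
Runoff: Maya is ranked above Vikram on 15 ballots, Vikram above Maya on 16.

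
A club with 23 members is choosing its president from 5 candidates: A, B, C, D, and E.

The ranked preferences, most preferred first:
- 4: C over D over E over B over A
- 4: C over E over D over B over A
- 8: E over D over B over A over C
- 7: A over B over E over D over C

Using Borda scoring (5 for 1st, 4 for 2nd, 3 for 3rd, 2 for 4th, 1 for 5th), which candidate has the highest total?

E

A: 4×1 + 4×1 + 8×2 + 7×5 = 59
B: 4×2 + 4×2 + 8×3 + 7×4 = 68
C: 4×5 + 4×5 + 8×1 + 7×1 = 55
D: 4×4 + 4×3 + 8×4 + 7×2 = 74
E: 4×3 + 4×4 + 8×5 + 7×3 = 89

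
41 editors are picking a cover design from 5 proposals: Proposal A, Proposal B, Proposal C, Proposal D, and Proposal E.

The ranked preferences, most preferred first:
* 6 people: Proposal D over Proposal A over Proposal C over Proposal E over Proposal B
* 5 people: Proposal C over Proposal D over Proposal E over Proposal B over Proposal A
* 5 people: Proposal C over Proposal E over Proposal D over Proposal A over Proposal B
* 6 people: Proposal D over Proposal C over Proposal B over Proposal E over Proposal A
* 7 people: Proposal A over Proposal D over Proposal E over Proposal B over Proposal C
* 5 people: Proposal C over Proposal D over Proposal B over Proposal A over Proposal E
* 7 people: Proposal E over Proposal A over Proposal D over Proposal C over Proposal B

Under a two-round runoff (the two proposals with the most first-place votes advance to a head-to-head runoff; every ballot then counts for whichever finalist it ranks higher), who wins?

Proposal D

Round 1 first-place votes: Proposal A 7, Proposal B 0, Proposal C 15, Proposal D 12, Proposal E 7. Proposal C and Proposal D advance.
Runoff: Proposal C is ranked above Proposal D on 15 ballots, Proposal D above Proposal C on 26.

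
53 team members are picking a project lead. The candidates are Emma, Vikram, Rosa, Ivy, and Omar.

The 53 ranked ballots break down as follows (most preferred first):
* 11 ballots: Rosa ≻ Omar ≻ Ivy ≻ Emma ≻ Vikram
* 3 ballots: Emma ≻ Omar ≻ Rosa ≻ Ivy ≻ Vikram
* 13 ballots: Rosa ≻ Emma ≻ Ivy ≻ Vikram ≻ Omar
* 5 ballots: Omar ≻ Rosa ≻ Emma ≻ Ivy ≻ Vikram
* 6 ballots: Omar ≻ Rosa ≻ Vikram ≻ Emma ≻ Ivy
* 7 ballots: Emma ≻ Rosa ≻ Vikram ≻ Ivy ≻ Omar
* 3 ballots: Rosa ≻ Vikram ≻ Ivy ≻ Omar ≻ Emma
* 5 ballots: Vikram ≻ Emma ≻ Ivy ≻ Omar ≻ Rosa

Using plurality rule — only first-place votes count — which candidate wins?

First-place votes: Emma 10, Vikram 5, Rosa 27, Ivy 0, Omar 11.

Rosa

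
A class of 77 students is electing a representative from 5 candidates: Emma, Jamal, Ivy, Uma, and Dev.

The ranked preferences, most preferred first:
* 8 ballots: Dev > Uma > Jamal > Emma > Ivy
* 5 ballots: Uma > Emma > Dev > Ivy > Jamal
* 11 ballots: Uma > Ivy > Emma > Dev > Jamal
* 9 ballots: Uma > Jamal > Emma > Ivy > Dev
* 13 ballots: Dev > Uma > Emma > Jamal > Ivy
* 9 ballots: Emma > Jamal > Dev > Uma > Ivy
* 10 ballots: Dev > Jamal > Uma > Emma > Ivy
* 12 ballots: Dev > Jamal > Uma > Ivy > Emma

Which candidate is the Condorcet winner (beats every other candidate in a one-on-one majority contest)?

Dev vs Emma: 43–34
Dev vs Jamal: 59–18
Dev vs Ivy: 57–20
Dev vs Uma: 52–25
Dev beats every other candidate.

Dev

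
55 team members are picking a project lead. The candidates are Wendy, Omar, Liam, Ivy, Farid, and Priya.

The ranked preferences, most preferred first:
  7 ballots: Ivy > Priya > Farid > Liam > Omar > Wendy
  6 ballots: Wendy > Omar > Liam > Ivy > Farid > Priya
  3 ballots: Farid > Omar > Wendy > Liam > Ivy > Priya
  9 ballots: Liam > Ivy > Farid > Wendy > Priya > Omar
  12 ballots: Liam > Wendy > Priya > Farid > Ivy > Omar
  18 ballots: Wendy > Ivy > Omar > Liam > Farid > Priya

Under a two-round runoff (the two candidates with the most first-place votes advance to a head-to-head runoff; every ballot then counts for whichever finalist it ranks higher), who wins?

Round 1 first-place votes: Wendy 24, Omar 0, Liam 21, Ivy 7, Farid 3, Priya 0. Wendy and Liam advance.
Runoff: Wendy is ranked above Liam on 27 ballots, Liam above Wendy on 28.

Liam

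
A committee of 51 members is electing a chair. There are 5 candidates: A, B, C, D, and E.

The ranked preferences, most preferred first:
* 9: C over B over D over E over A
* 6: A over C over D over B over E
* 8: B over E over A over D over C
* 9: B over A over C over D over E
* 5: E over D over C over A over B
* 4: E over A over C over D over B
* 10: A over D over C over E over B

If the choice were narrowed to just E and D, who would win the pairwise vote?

D

E is ranked above D on 17 ballots; D above E on 34.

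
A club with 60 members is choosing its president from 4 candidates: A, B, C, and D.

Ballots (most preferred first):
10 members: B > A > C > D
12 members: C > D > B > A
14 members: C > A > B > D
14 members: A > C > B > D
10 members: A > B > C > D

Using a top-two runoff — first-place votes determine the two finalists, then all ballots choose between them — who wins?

A

Round 1 first-place votes: A 24, B 10, C 26, D 0. C and A advance.
Runoff: C is ranked above A on 26 ballots, A above C on 34.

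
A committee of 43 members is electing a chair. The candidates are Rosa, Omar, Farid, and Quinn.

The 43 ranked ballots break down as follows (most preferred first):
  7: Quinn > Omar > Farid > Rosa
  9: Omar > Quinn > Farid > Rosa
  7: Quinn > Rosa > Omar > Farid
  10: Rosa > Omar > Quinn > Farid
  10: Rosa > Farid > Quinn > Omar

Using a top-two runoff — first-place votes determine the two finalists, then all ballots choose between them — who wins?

Round 1 first-place votes: Rosa 20, Omar 9, Farid 0, Quinn 14. Rosa and Quinn advance.
Runoff: Rosa is ranked above Quinn on 20 ballots, Quinn above Rosa on 23.

Quinn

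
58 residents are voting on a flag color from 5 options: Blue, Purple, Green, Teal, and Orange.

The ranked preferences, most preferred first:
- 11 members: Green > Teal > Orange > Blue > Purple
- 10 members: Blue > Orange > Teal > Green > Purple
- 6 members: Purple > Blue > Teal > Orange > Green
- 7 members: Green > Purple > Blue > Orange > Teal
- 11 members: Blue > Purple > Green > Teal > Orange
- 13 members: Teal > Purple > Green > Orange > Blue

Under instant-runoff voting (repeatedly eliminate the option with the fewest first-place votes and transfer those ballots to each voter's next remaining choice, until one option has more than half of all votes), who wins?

Green

Round 1: Blue 21, Purple 6, Green 18, Teal 13, Orange 0. Orange eliminated.
Round 2: Blue 21, Purple 6, Green 18, Teal 13. Purple eliminated.
Round 3: Blue 27, Green 18, Teal 13. Teal eliminated.
Round 4: Blue 27, Green 31. Green has a majority (≥30).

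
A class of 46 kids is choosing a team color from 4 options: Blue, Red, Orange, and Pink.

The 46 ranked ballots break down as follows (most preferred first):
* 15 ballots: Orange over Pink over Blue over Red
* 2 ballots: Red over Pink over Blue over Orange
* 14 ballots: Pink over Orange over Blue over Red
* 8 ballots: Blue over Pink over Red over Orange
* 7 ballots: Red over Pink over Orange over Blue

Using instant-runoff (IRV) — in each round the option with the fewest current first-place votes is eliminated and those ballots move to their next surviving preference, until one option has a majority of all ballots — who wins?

Round 1: Blue 8, Red 9, Orange 15, Pink 14. Blue eliminated.
Round 2: Red 9, Orange 15, Pink 22. Red eliminated.
Round 3: Orange 15, Pink 31. Pink has a majority (≥24).

Pink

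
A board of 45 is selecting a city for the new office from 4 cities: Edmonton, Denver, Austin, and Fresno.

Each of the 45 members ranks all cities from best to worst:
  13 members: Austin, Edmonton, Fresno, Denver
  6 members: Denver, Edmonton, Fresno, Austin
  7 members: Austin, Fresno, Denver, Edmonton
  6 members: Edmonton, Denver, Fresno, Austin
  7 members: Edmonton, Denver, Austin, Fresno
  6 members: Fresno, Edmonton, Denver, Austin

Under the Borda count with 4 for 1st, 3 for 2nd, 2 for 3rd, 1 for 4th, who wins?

Edmonton

Edmonton: 13×3 + 6×3 + 7×1 + 6×4 + 7×4 + 6×3 = 134
Denver: 13×1 + 6×4 + 7×2 + 6×3 + 7×3 + 6×2 = 102
Austin: 13×4 + 6×1 + 7×4 + 6×1 + 7×2 + 6×1 = 112
Fresno: 13×2 + 6×2 + 7×3 + 6×2 + 7×1 + 6×4 = 102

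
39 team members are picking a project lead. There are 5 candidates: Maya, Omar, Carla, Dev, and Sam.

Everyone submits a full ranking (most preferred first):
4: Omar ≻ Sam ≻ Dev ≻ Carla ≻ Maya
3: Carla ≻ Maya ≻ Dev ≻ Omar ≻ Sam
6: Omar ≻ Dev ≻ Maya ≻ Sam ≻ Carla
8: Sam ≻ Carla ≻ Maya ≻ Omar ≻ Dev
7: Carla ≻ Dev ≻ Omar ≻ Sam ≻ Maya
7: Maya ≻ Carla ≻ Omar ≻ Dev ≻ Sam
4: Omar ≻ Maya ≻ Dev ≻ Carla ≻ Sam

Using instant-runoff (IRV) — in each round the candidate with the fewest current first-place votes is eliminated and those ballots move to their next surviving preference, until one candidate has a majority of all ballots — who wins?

Round 1: Maya 7, Omar 14, Carla 10, Dev 0, Sam 8. Dev eliminated.
Round 2: Maya 7, Omar 14, Carla 10, Sam 8. Maya eliminated.
Round 3: Omar 14, Carla 17, Sam 8. Sam eliminated.
Round 4: Omar 14, Carla 25. Carla has a majority (≥20).

Carla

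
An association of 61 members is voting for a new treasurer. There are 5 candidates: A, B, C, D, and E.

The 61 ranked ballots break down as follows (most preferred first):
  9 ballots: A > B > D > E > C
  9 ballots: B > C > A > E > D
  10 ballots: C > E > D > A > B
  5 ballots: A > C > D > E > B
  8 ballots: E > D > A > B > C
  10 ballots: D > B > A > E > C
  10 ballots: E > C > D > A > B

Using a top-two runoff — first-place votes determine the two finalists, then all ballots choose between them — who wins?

A

Round 1 first-place votes: A 14, B 9, C 10, D 10, E 18. E and A advance.
Runoff: E is ranked above A on 28 ballots, A above E on 33.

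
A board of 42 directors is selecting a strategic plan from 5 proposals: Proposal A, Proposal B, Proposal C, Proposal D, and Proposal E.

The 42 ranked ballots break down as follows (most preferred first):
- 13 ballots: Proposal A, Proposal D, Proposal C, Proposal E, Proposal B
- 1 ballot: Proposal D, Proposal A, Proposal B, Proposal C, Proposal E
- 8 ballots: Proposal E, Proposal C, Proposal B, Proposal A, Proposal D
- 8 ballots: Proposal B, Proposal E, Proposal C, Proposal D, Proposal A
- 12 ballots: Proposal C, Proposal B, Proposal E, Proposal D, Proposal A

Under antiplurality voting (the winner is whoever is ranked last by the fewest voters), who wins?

Proposal C

Last-place votes: Proposal A 20, Proposal B 13, Proposal C 0, Proposal D 8, Proposal E 1.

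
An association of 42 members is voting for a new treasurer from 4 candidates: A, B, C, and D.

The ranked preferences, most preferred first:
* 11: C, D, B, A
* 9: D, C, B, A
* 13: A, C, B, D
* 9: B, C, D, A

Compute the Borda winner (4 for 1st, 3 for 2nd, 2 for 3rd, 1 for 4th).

A: 11×1 + 9×1 + 13×4 + 9×1 = 81
B: 11×2 + 9×2 + 13×2 + 9×4 = 102
C: 11×4 + 9×3 + 13×3 + 9×3 = 137
D: 11×3 + 9×4 + 13×1 + 9×2 = 100

C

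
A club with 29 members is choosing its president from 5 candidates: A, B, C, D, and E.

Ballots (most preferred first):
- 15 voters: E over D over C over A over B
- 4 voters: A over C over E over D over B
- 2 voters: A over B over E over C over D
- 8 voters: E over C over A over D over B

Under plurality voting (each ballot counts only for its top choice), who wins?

E

First-place votes: A 6, B 0, C 0, D 0, E 23.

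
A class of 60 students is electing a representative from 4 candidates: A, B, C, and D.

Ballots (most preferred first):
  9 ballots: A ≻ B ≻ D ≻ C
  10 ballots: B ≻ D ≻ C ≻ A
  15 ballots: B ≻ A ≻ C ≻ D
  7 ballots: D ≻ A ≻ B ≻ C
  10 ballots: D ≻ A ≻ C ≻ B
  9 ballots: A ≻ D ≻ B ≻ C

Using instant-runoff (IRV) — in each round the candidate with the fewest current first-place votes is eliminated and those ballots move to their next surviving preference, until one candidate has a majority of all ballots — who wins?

A

Round 1: A 18, B 25, C 0, D 17. C eliminated.
Round 2: A 18, B 25, D 17. D eliminated.
Round 3: A 35, B 25. A has a majority (≥31).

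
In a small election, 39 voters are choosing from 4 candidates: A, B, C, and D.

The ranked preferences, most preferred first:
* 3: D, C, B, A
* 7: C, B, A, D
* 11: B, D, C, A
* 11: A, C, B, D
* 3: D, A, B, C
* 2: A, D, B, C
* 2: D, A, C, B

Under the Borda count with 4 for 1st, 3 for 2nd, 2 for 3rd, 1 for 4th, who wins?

B

A: 3×1 + 7×2 + 11×1 + 11×4 + 3×3 + 2×4 + 2×3 = 95
B: 3×2 + 7×3 + 11×4 + 11×2 + 3×2 + 2×2 + 2×1 = 105
C: 3×3 + 7×4 + 11×2 + 11×3 + 3×1 + 2×1 + 2×2 = 101
D: 3×4 + 7×1 + 11×3 + 11×1 + 3×4 + 2×3 + 2×4 = 89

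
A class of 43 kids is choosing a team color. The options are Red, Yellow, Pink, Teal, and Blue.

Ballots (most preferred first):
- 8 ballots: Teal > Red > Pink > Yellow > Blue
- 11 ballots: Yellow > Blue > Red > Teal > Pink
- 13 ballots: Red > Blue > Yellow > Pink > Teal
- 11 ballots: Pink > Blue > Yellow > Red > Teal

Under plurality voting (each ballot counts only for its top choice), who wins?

First-place votes: Red 13, Yellow 11, Pink 11, Teal 8, Blue 0.

Red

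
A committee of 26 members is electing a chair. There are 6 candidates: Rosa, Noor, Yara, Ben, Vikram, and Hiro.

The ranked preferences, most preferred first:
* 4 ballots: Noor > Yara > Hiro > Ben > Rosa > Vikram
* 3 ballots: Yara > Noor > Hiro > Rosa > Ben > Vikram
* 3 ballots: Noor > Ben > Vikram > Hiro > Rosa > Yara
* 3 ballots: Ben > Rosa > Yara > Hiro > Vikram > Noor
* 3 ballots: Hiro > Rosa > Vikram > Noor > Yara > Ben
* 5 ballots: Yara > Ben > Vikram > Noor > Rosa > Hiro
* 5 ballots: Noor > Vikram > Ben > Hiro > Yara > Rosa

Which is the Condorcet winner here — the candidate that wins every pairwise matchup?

Noor vs Rosa: 20–6
Noor vs Yara: 15–11
Noor vs Ben: 18–8
Noor vs Vikram: 15–11
Noor vs Hiro: 20–6
Noor beats every other candidate.

Noor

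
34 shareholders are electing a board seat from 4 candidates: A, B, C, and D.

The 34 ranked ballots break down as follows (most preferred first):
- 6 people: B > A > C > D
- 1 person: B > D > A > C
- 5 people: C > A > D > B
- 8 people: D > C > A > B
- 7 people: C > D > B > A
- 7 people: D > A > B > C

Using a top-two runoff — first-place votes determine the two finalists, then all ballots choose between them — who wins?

C

Round 1 first-place votes: A 0, B 7, C 12, D 15. D and C advance.
Runoff: D is ranked above C on 16 ballots, C above D on 18.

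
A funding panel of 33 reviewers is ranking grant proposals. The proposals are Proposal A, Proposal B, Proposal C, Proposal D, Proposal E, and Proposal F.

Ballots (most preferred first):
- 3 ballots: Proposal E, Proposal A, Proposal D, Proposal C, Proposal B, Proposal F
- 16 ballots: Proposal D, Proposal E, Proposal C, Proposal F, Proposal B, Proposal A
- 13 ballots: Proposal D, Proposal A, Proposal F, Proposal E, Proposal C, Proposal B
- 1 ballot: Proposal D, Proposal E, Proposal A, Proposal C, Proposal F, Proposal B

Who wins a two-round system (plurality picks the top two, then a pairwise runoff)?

Proposal D

Round 1 first-place votes: Proposal A 0, Proposal B 0, Proposal C 0, Proposal D 30, Proposal E 3, Proposal F 0. Proposal D and Proposal E advance.
Runoff: Proposal D is ranked above Proposal E on 30 ballots, Proposal E above Proposal D on 3.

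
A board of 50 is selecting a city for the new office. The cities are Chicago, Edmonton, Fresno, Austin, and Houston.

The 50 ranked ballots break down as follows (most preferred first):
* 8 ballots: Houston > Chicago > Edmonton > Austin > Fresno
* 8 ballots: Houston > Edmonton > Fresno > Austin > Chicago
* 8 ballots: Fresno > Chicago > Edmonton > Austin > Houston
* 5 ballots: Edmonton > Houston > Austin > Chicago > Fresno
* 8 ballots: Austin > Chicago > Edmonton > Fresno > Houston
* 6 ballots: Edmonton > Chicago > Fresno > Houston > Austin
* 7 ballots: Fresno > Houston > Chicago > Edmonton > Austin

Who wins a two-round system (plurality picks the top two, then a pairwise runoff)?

Round 1 first-place votes: Chicago 0, Edmonton 11, Fresno 15, Austin 8, Houston 16. Houston and Fresno advance.
Runoff: Houston is ranked above Fresno on 21 ballots, Fresno above Houston on 29.

Fresno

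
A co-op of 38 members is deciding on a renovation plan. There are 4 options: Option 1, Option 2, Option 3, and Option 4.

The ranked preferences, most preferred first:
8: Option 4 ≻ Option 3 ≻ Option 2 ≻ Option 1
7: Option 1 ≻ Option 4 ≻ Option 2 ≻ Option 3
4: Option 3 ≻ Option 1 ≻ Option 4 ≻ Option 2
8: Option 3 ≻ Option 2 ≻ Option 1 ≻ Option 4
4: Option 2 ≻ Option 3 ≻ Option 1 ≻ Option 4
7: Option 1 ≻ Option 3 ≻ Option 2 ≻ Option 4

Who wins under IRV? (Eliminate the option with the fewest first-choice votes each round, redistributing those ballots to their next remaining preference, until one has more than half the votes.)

Round 1: Option 1 14, Option 2 4, Option 3 12, Option 4 8. Option 2 eliminated.
Round 2: Option 1 14, Option 3 16, Option 4 8. Option 4 eliminated.
Round 3: Option 1 14, Option 3 24. Option 3 has a majority (≥20).

Option 3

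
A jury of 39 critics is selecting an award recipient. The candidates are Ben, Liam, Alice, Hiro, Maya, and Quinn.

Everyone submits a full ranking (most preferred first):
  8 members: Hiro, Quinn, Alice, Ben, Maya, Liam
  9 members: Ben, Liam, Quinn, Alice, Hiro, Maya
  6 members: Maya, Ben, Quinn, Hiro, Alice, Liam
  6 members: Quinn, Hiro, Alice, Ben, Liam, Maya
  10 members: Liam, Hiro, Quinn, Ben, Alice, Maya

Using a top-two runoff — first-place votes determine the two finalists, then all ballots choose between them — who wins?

Ben

Round 1 first-place votes: Ben 9, Liam 10, Alice 0, Hiro 8, Maya 6, Quinn 6. Liam and Ben advance.
Runoff: Liam is ranked above Ben on 10 ballots, Ben above Liam on 29.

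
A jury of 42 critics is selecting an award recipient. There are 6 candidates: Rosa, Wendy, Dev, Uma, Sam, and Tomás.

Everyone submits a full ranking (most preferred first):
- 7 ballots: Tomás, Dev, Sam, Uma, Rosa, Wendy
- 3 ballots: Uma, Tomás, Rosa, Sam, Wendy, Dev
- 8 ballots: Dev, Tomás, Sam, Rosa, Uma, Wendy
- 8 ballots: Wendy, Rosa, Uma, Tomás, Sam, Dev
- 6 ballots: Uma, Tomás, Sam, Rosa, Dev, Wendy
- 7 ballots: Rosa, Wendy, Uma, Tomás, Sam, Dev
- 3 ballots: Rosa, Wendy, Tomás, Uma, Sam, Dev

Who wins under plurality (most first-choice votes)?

Rosa

First-place votes: Rosa 10, Wendy 8, Dev 8, Uma 9, Sam 0, Tomás 7.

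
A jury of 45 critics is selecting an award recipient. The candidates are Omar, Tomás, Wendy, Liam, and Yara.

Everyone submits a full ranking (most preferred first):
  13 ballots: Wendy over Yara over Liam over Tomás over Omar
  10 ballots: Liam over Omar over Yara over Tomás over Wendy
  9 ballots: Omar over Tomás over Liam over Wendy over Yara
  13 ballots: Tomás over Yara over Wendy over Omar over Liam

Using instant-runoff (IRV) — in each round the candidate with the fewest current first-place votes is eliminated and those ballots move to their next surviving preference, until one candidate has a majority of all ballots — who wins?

Tomás

Round 1: Omar 9, Tomás 13, Wendy 13, Liam 10, Yara 0. Yara eliminated.
Round 2: Omar 9, Tomás 13, Wendy 13, Liam 10. Omar eliminated.
Round 3: Tomás 22, Wendy 13, Liam 10. Liam eliminated.
Round 4: Tomás 32, Wendy 13. Tomás has a majority (≥23).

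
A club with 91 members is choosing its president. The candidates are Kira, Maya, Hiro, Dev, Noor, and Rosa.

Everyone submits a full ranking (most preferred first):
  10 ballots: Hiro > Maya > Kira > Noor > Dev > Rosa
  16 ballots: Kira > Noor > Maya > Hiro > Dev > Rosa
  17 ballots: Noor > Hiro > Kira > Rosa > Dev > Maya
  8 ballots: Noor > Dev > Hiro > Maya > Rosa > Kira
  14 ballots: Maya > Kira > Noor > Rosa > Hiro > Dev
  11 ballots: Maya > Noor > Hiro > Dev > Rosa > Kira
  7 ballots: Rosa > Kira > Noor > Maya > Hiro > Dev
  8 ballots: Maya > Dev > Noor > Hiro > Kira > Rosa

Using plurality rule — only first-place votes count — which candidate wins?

Maya

First-place votes: Kira 16, Maya 33, Hiro 10, Dev 0, Noor 25, Rosa 7.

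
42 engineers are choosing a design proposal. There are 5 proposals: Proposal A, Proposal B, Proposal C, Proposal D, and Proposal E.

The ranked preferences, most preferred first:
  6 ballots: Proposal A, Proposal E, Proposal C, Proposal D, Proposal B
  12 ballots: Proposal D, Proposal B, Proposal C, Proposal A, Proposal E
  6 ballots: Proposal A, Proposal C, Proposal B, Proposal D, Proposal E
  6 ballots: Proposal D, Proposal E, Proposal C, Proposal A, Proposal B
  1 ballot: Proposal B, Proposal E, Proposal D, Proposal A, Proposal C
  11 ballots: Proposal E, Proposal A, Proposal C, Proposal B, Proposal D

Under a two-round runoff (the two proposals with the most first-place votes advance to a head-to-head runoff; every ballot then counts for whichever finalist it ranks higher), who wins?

Proposal A

Round 1 first-place votes: Proposal A 12, Proposal B 1, Proposal C 0, Proposal D 18, Proposal E 11. Proposal D and Proposal A advance.
Runoff: Proposal D is ranked above Proposal A on 19 ballots, Proposal A above Proposal D on 23.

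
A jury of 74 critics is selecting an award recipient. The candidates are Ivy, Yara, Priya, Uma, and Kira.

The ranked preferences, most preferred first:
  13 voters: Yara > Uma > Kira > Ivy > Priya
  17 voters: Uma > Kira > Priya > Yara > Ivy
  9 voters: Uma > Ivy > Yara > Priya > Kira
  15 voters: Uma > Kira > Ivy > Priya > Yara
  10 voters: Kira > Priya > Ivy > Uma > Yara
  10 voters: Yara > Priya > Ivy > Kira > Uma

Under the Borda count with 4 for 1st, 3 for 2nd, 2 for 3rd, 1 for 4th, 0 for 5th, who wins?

Ivy: 13×1 + 17×0 + 9×3 + 15×2 + 10×2 + 10×2 = 110
Yara: 13×4 + 17×1 + 9×2 + 15×0 + 10×0 + 10×4 = 127
Priya: 13×0 + 17×2 + 9×1 + 15×1 + 10×3 + 10×3 = 118
Uma: 13×3 + 17×4 + 9×4 + 15×4 + 10×1 + 10×0 = 213
Kira: 13×2 + 17×3 + 9×0 + 15×3 + 10×4 + 10×1 = 172

Uma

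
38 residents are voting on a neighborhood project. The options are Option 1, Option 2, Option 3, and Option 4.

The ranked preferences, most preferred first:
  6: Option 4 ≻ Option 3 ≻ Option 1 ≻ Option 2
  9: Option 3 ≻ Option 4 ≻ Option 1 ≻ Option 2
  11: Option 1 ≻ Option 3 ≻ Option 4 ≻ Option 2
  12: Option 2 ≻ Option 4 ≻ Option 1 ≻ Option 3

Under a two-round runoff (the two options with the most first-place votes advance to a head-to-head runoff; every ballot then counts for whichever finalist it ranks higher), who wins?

Option 1

Round 1 first-place votes: Option 1 11, Option 2 12, Option 3 9, Option 4 6. Option 2 and Option 1 advance.
Runoff: Option 2 is ranked above Option 1 on 12 ballots, Option 1 above Option 2 on 26.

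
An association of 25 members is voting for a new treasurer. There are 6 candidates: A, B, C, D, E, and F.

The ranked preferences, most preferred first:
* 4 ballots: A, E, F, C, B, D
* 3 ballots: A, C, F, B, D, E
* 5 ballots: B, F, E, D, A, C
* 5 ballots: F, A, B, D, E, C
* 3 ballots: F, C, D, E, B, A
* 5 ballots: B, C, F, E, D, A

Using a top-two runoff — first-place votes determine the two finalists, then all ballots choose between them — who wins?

Round 1 first-place votes: A 7, B 10, C 0, D 0, E 0, F 8. B and F advance.
Runoff: B is ranked above F on 10 ballots, F above B on 15.

F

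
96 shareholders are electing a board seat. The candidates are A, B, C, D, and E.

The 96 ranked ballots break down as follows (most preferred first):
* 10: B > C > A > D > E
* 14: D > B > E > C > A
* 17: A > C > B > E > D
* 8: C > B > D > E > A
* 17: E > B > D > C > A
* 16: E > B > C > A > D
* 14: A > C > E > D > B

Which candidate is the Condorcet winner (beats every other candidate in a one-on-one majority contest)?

B vs A: 65–31
B vs C: 57–39
B vs D: 68–28
B vs E: 49–47
B beats every other candidate.

B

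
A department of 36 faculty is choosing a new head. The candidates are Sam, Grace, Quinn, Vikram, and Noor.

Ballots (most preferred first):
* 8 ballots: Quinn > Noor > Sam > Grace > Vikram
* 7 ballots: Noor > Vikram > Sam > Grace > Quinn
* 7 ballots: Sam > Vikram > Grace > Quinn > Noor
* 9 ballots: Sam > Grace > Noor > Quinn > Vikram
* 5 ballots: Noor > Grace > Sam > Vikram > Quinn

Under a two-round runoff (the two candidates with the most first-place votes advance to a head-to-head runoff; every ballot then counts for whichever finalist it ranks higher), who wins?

Noor

Round 1 first-place votes: Sam 16, Grace 0, Quinn 8, Vikram 0, Noor 12. Sam and Noor advance.
Runoff: Sam is ranked above Noor on 16 ballots, Noor above Sam on 20.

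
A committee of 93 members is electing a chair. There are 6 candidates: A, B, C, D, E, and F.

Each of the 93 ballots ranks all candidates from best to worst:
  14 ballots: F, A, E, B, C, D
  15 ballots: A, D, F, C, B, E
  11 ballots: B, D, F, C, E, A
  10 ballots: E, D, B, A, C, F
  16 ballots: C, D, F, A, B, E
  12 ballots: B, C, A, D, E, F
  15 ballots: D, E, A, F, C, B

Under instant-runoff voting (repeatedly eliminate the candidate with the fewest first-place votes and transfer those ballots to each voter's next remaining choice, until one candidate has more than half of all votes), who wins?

Round 1: A 15, B 23, C 16, D 15, E 10, F 14. E eliminated.
Round 2: A 15, B 23, C 16, D 25, F 14. F eliminated.
Round 3: A 29, B 23, C 16, D 25. C eliminated.
Round 4: A 29, B 23, D 41. B eliminated.
Round 5: A 41, D 52. D has a majority (≥47).

D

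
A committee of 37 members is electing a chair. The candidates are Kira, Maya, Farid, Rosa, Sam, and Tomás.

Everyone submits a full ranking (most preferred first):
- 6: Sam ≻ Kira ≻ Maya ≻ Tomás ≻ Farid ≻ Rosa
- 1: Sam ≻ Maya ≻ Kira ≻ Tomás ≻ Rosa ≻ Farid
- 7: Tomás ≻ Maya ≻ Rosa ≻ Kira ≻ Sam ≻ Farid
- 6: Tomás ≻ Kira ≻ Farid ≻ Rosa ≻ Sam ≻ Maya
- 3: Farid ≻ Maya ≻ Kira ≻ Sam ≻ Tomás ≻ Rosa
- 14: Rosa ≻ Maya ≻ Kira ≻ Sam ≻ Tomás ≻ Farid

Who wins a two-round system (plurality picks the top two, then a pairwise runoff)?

Round 1 first-place votes: Kira 0, Maya 0, Farid 3, Rosa 14, Sam 7, Tomás 13. Rosa and Tomás advance.
Runoff: Rosa is ranked above Tomás on 14 ballots, Tomás above Rosa on 23.

Tomás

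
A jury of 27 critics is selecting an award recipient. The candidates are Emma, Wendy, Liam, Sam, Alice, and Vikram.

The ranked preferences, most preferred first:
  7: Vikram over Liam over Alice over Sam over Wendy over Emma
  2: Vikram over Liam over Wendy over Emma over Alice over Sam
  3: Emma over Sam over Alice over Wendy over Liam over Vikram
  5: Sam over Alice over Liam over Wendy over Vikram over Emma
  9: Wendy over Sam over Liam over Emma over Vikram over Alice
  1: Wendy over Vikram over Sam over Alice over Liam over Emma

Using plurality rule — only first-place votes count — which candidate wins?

Wendy

First-place votes: Emma 3, Wendy 10, Liam 0, Sam 5, Alice 0, Vikram 9.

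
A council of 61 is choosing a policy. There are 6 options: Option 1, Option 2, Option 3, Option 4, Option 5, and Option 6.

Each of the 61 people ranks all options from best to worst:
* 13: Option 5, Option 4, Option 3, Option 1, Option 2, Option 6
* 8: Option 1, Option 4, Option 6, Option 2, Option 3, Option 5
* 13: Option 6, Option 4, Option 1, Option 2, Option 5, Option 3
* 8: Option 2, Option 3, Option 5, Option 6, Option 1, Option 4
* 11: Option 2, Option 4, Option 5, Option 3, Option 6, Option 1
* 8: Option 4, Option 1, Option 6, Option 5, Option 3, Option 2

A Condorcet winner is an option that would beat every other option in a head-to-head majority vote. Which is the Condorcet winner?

Option 4 vs Option 1: 45–16
Option 4 vs Option 2: 42–19
Option 4 vs Option 3: 53–8
Option 4 vs Option 5: 40–21
Option 4 vs Option 6: 40–21
Option 4 beats every other option.

Option 4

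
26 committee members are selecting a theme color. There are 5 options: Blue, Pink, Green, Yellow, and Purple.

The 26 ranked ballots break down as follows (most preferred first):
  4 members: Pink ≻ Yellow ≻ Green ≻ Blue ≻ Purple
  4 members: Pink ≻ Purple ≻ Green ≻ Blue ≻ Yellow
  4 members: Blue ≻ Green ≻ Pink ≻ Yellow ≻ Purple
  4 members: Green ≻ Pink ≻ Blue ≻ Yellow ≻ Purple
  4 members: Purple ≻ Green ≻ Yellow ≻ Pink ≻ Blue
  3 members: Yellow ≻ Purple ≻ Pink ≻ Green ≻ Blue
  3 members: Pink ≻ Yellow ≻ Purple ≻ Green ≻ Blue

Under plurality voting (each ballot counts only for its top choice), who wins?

Pink

First-place votes: Blue 4, Pink 11, Green 4, Yellow 3, Purple 4.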